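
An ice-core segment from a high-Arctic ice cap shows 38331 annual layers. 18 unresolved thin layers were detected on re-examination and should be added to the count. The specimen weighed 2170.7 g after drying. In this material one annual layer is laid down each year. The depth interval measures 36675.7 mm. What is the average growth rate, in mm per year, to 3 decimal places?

0.956 mm per year

Adjusted count: 38331 + 18 = 38349 annual layers.
Extension rate ≈ 36675.7 / 38349 = 0.956 mm per year.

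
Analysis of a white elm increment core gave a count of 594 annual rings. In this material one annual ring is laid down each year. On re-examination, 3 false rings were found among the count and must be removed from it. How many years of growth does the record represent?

Correcting the raw count gives 594 − 3 = 591 true annual rings.
At one annual ring per year, that is 591 years.

591 years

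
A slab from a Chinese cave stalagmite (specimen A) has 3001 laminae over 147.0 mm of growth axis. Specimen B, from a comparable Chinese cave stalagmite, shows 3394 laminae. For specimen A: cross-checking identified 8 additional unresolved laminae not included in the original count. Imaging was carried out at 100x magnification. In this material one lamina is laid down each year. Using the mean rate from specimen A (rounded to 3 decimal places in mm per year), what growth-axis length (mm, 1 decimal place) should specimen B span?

166.3 mm

Specimen A: correcting the raw count gives 3001 + 8 = 3009 true laminae.
A: Mean rate = 147.0 mm / 3009 years ≈ 0.049 mm/year.
Length of B = 0.049 × 3394 = 166.3 mm.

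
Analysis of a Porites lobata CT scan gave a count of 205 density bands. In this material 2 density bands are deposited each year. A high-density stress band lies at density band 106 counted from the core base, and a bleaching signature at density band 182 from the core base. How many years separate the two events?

Separation: 182 − 106 = 76 density bands.
With 2 density bands per year, 76 / 2 = 38 years.

38 years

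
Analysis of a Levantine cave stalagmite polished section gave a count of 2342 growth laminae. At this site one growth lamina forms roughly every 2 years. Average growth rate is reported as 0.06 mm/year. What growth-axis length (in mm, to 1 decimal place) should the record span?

2342 growth laminae at 2 years each span 2342 × 2 = 4684 years.
Predicted length = 0.06 mm/year × 4684 years = 281.0 mm.

281.0 mm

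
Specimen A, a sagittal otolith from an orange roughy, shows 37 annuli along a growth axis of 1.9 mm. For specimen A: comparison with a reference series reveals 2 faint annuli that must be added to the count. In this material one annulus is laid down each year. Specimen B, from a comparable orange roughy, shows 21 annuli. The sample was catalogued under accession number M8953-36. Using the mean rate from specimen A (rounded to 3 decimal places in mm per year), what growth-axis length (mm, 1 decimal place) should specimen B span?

1.0 mm

Specimen A: adjusted count: 37 + 2 = 39 annuli.
A: 1.9 mm over 39 years gives 1.9 / 39 ≈ 0.049 mm/yr.
B's length ≈ 0.049 × 21 = 1.0 mm.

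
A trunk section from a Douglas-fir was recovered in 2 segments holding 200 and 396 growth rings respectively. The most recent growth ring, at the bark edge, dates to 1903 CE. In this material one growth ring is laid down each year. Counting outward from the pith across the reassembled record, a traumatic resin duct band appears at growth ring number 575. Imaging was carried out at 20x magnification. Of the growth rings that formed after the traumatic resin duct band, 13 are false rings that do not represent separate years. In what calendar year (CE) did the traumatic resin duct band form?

1895 CE

Total growth rings = 200 + 396 = 596.
The traumatic resin duct band sits at growth ring 575 from the pith, so 596 − 575 = 21 growth rings formed after it.
21 − 13 false = 8 true growth rings after the traumatic resin duct band.
The growth ring at the bark edge is 1903 CE, so the traumatic resin duct band dates to 1903 − 8 = 1895 CE.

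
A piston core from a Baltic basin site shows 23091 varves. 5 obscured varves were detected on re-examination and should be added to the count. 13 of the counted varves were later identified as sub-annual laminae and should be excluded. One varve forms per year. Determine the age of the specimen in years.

True varve count = 23091 − 13 + 5 = 23083.
At one varve per year, that is 23083 years.

23083 years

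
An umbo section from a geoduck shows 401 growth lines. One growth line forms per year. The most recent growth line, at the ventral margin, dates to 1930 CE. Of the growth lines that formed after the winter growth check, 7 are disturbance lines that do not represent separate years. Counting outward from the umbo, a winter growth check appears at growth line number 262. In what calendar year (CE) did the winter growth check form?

1798 CE

The winter growth check sits at growth line 262 from the umbo, so 401 − 262 = 139 growth lines formed after it.
Removing the 7 false growth lines leaves 139 − 7 = 132 true growth lines beyond the winter growth check.
Counting back 132 years from 1930 CE places the winter growth check in 1930 − 132 = 1798 CE.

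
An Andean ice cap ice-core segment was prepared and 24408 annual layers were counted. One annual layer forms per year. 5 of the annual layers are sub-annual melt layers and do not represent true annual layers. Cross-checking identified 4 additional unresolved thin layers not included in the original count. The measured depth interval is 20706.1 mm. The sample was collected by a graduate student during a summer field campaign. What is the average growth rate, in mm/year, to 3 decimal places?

0.848 mm/year

Correcting the raw count gives 24408 − 5 + 4 = 24407 true annual layers.
Mean rate = 20706.1 mm / 24407 years ≈ 0.848 mm/year.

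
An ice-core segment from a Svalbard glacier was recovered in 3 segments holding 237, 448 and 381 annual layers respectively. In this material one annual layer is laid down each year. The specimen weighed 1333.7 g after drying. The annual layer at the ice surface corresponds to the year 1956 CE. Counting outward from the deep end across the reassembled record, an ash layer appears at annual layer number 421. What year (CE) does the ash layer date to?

Total annual layers = 237 + 448 + 381 = 1066.
The ash layer sits at annual layer 421 from the deep end, so 1066 − 421 = 645 annual layers formed after it.
The annual layer at the ice surface is 1956 CE, so the ash layer dates to 1956 − 645 = 1311 CE.

1311 CE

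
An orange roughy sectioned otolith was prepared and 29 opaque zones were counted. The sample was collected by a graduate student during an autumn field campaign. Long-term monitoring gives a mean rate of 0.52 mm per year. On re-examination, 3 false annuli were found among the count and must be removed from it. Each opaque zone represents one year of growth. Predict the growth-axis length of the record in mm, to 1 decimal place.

13.5 mm

Adjusted count: 29 − 3 = 26 opaque zones.
26 years at 0.52 mm/year gives 0.52 × 26 = 13.5 mm.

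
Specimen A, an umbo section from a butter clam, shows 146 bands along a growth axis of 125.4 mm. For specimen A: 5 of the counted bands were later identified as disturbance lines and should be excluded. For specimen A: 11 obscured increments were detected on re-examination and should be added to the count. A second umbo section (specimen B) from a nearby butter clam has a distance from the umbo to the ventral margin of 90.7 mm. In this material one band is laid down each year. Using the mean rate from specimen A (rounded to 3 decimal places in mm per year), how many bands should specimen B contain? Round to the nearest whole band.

110 bands

Specimen A: adjusted count: 146 − 5 + 11 = 152 bands.
A: 125.4 mm over 152 years gives 125.4 / 152 ≈ 0.825 mm per year.
Specimen B: 90.7 mm / 0.825 mm per year = 109.94 years ≈ 110 bands.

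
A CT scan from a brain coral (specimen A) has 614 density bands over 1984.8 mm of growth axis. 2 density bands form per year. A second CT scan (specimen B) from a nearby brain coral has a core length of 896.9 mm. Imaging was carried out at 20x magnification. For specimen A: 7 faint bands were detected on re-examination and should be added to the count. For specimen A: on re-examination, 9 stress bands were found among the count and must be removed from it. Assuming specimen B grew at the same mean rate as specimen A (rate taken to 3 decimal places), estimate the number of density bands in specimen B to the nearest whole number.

277 density bands

Specimen A: correcting the raw count gives 614 − 9 + 7 = 612 true density bands.
Specimen A: with 2 density bands per year, 612 / 2 = 306 years.
A: Extension rate ≈ 1984.8 / 306 = 6.486 mm/yr.
B spans 896.9 / 6.486 = 138.28 years; at 2 density bands per year that is 138.28 × 2 ≈ 277 density bands.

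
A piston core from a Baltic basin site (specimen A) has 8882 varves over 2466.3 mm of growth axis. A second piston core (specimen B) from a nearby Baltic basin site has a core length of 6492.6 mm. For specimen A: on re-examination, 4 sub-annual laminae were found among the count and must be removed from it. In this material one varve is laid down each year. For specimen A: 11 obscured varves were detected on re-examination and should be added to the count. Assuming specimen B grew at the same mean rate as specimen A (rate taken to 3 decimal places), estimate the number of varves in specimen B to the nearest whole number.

23439 varves

Specimen A: correcting the raw count gives 8882 − 4 + 11 = 8889 true varves.
A: Extension rate ≈ 2466.3 / 8889 = 0.277 mm/yr.
B spans 6492.6 / 0.277 = 23438.99 years ≈ 23439 varves.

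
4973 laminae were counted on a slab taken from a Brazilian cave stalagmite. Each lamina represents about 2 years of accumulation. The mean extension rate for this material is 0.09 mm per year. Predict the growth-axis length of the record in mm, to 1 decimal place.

At 2 years per lamina, 4973 × 2 = 9946 years.
Length ≈ 0.09 × 9946 = 895.1 mm.

895.1 mm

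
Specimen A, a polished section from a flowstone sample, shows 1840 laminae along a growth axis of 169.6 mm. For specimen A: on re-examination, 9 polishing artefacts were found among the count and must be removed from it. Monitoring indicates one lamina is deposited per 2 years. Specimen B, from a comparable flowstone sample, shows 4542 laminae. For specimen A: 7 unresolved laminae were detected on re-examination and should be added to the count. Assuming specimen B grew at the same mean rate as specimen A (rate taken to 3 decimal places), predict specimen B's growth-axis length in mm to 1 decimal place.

Specimen A: adjusted count: 1840 − 9 + 7 = 1838 laminae.
Specimen A: 1838 laminae at 2 years each span 1838 × 2 = 3676 years.
A: Mean rate = 169.6 mm / 3676 years ≈ 0.046 mm per year.
Specimen B: 4542 laminae at 2 years each span 4542 × 2 = 9084 years. Length of B = 0.046 × 9084 = 417.9 mm.

417.9 mm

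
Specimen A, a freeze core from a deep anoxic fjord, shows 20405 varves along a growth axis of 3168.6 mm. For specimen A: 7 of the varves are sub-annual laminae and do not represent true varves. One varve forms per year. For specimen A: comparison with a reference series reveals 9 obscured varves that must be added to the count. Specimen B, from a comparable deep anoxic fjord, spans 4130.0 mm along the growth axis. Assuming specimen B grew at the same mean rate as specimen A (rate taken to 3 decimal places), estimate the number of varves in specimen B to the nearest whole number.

26645 varves

Specimen A: true varve count = 20405 − 7 + 9 = 20407.
A: Mean rate = 3168.6 mm / 20407 years ≈ 0.155 mm per year.
B spans 4130.0 / 0.155 = 26645.16 years ≈ 26645 varves.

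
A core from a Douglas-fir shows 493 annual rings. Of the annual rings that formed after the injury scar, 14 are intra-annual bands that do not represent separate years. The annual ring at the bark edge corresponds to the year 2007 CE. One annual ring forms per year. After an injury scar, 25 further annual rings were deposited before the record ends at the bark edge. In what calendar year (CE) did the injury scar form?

1996 CE

25 annual rings formed after the injury scar.
Removing the 14 false annual rings leaves 25 − 14 = 11 true annual rings beyond the injury scar.
2007 − 11 = 1996 CE.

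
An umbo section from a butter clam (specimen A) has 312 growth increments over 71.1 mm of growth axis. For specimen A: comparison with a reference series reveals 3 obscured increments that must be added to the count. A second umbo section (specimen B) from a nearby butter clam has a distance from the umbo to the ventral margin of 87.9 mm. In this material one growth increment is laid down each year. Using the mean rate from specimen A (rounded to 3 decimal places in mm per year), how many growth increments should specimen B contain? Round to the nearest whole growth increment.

Specimen A: correcting the raw count gives 312 + 3 = 315 true growth increments.
A: Extension rate ≈ 71.1 / 315 = 0.226 mm/year.
B spans 87.9 / 0.226 = 388.94 years ≈ 389 growth increments.

389 growth increments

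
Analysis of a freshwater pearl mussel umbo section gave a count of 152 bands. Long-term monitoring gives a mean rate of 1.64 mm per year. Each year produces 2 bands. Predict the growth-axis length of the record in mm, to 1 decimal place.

124.6 mm

152 bands at 2 per year is 152 / 2 = 76 years.
Length ≈ 1.64 × 76 = 124.6 mm.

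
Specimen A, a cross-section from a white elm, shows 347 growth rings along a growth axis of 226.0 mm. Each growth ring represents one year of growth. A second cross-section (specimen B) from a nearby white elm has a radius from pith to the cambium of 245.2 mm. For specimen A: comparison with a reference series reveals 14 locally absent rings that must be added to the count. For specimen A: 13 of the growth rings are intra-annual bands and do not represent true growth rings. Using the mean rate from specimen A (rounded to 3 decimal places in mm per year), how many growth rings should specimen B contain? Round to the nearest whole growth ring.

Specimen A: after corrections the count is 347 − 13 + 14 = 348 growth rings.
A: 226.0 mm over 348 years gives 226.0 / 348 ≈ 0.649 mm/year.
B spans 245.2 / 0.649 = 377.81 years ≈ 378 growth rings.

378 growth rings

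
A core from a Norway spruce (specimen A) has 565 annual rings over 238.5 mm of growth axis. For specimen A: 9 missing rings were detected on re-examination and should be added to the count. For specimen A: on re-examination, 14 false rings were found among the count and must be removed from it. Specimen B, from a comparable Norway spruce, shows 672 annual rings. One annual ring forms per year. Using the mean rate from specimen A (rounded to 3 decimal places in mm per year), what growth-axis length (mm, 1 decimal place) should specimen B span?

286.3 mm

Specimen A: true annual ring count = 565 − 14 + 9 = 560.
A: 238.5 mm over 560 years gives 238.5 / 560 ≈ 0.426 mm per year.
B's length ≈ 0.426 × 672 = 286.3 mm.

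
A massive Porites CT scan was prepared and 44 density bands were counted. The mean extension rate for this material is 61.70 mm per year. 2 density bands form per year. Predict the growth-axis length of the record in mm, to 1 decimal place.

Dividing by 2 density bands per year: 44 / 2 = 22 years.
Length ≈ 61.70 × 22 = 1357.4 mm.

1357.4 mm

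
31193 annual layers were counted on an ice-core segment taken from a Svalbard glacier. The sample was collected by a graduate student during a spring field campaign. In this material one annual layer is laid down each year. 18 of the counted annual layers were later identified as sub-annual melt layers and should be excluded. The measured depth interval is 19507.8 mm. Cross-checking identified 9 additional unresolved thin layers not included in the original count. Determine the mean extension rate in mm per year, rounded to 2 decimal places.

0.63 mm per year

True annual layer count = 31193 − 18 + 9 = 31184.
19507.8 mm over 31184 years gives 19507.8 / 31184 ≈ 0.63 mm per year.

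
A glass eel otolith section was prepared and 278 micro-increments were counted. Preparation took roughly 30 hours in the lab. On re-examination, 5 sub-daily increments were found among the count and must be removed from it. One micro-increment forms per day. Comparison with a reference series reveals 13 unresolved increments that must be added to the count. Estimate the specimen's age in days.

Correcting the raw count gives 278 − 5 + 13 = 286 true micro-increments.
With a one-to-one micro-increment periodicity this is 286 days.

286 days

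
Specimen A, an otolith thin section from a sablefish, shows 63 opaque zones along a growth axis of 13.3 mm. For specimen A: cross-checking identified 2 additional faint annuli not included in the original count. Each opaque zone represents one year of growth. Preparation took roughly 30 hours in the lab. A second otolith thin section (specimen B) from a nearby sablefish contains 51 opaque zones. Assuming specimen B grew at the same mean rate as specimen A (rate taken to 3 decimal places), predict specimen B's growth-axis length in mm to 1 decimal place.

10.5 mm

Specimen A: true opaque zone count = 63 + 2 = 65.
A: Extension rate ≈ 13.3 / 65 = 0.205 mm/yr.
B's length ≈ 0.205 × 51 = 10.5 mm.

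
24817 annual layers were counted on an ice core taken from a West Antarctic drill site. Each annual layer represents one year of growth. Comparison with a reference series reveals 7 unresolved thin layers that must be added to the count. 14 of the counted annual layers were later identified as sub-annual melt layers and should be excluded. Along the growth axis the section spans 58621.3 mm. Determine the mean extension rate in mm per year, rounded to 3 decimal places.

2.363 mm per year

Correcting the raw count gives 24817 − 14 + 7 = 24810 true annual layers.
Mean rate = 58621.3 mm / 24810 years ≈ 2.363 mm per year.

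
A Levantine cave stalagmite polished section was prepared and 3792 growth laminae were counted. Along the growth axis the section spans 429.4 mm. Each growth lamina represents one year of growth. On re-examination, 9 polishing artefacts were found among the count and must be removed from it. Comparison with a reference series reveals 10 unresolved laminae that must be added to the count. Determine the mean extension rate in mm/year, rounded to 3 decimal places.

0.113 mm/year

Adjusted count: 3792 − 9 + 10 = 3793 growth laminae.
Mean rate = 429.4 mm / 3793 years ≈ 0.113 mm/year.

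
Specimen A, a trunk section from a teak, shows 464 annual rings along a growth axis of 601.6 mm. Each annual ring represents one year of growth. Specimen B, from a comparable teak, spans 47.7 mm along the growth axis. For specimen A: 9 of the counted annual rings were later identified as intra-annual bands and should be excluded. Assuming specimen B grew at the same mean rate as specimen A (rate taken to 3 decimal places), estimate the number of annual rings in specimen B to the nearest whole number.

36 annual rings

Specimen A: true annual ring count = 464 − 9 = 455.
A: Mean rate = 601.6 mm / 455 years ≈ 1.322 mm/yr.
For B, 47.7 / 1.322 = 36.08 years ≈ 36 annual rings.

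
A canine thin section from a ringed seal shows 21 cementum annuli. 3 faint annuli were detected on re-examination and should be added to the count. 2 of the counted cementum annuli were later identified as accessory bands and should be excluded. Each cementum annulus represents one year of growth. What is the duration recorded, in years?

22 yr

True cementum annulus count = 21 − 2 + 3 = 22.
With a one-to-one cementum annulus periodicity this is 22 years.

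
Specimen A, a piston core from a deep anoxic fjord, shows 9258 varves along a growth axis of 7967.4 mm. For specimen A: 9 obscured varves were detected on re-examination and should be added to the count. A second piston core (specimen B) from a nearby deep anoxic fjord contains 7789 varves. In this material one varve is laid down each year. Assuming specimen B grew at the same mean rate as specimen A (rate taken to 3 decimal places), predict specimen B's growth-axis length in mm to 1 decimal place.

6698.5 mm

Specimen A: adjusted count: 9258 + 9 = 9267 varves.
A: 7967.4 mm over 9267 years gives 7967.4 / 9267 ≈ 0.860 mm/year.
Length of B = 0.860 × 7789 = 6698.5 mm.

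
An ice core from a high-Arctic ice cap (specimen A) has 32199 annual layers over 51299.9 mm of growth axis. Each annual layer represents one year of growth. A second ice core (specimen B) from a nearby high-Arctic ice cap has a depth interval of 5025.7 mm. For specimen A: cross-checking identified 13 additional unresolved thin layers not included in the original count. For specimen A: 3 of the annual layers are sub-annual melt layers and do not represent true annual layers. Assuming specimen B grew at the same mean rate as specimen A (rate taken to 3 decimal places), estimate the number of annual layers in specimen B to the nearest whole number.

Specimen A: correcting the raw count gives 32199 − 3 + 13 = 32209 true annual layers.
A: Mean rate = 51299.9 mm / 32209 years ≈ 1.593 mm per year.
Specimen B: 5025.7 mm / 1.593 mm per year = 3154.87 years ≈ 3155 annual layers.

3155 annual layers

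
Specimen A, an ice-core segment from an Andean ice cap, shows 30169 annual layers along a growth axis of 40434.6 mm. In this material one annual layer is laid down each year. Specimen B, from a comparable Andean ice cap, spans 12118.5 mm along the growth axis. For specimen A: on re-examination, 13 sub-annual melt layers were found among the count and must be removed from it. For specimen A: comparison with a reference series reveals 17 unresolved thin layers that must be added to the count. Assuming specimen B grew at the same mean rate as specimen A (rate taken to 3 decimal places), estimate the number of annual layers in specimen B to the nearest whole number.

9044 annual layers

Specimen A: correcting the raw count gives 30169 − 13 + 17 = 30173 true annual layers.
A: Mean rate = 40434.6 mm / 30173 years ≈ 1.340 mm/yr.
Specimen B: 12118.5 mm / 1.340 mm per year = 9043.66 years ≈ 9044 annual layers.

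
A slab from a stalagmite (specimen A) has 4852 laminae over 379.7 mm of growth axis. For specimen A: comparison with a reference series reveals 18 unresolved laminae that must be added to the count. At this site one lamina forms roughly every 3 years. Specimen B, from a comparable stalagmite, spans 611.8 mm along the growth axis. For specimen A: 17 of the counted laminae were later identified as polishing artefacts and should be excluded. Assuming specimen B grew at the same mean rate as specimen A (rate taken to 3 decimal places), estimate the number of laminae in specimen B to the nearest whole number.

Specimen A: after corrections the count is 4852 − 17 + 18 = 4853 laminae.
Specimen A: multiplying by 3 years per lamina: 4853 × 3 = 14559 years.
A: Extension rate ≈ 379.7 / 14559 = 0.026 mm per year.
Specimen B: 611.8 mm / 0.026 mm per year = 23530.77 years; at 3 years per lamina that is 23530.77 / 3 ≈ 7844 laminae.

7844 laminae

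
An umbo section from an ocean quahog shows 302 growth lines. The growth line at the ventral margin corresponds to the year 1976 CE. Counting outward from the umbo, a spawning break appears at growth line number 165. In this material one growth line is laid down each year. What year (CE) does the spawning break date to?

Between growth line 165 and the ventral margin there are 302 − 165 = 137 growth lines.
Counting back 137 years from 1976 CE places the spawning break in 1976 − 137 = 1839 CE.

1839 CE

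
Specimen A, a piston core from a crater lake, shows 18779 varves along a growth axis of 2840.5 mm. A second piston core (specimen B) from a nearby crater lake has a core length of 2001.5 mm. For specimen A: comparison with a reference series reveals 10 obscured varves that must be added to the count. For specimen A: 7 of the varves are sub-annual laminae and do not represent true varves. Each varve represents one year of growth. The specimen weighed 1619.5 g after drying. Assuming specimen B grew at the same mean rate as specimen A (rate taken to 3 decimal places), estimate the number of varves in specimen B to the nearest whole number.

Specimen A: adjusted count: 18779 − 7 + 10 = 18782 varves.
A: Mean rate = 2840.5 mm / 18782 years ≈ 0.151 mm/year.
B spans 2001.5 / 0.151 = 13254.97 years ≈ 13255 varves.

13255 varves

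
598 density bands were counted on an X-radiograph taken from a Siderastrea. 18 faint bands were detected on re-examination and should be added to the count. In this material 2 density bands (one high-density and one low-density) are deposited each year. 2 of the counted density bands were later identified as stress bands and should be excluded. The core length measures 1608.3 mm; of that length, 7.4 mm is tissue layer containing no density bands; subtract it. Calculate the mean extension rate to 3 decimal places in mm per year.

5.215 mm per year

True density band count = 598 − 2 + 18 = 614.
With 2 density bands per year, 614 / 2 = 307 years.
Net length = 1608.3 − 7.4 = 1600.9 mm.
Extension rate ≈ 1600.9 / 307 = 5.215 mm per year.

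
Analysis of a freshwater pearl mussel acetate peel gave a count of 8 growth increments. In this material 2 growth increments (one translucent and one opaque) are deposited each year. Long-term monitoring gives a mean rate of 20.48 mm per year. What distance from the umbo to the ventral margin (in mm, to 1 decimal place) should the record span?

81.9 mm

Dividing by 2 growth increments per year: 8 / 2 = 4 years.
4 years at 20.48 mm/year gives 20.48 × 4 = 81.9 mm.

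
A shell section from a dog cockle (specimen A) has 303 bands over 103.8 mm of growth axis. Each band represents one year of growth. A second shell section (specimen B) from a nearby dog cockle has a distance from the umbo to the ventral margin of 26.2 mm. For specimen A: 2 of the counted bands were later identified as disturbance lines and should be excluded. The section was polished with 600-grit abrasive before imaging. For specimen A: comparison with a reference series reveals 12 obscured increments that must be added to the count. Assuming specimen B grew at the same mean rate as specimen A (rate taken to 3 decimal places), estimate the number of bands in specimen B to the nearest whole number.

Specimen A: after corrections the count is 303 − 2 + 12 = 313 bands.
A: Extension rate ≈ 103.8 / 313 = 0.332 mm/yr.
B spans 26.2 / 0.332 = 78.92 years ≈ 79 bands.

79 bands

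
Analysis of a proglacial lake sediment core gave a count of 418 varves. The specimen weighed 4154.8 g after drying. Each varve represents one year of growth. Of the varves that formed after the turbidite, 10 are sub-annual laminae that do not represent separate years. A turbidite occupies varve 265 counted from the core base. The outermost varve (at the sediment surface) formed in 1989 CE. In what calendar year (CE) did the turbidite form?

1846 CE

Between varve 265 and the sediment surface there are 418 − 265 = 153 varves.
153 − 10 false = 143 true varves after the turbidite.
The varve at the sediment surface is 1989 CE, so the turbidite dates to 1989 − 143 = 1846 CE.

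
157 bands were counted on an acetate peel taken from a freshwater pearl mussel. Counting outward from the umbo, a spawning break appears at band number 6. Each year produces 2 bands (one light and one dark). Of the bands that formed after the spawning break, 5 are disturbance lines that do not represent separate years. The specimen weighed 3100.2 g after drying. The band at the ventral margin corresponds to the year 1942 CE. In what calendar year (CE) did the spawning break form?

1869 CE

Between band 6 and the ventral margin there are 157 − 6 = 151 bands.
Removing the 5 false bands leaves 151 − 5 = 146 true bands beyond the spawning break.
With 2 bands per year, 146 / 2 = 73 years.
Counting back 73 years from 1942 CE places the spawning break in 1942 − 73 = 1869 CE.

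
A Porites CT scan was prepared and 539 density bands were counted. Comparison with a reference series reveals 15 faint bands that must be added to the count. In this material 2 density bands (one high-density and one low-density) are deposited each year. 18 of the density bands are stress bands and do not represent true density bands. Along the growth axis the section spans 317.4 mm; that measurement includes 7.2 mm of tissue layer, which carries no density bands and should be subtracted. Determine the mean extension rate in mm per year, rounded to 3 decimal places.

1.157 mm per year

After corrections the count is 539 − 18 + 15 = 536 density bands.
Dividing by 2 density bands per year: 536 / 2 = 268 years.
Net length = 317.4 − 7.2 = 310.2 mm.
310.2 mm over 268 years gives 310.2 / 268 ≈ 1.157 mm per year.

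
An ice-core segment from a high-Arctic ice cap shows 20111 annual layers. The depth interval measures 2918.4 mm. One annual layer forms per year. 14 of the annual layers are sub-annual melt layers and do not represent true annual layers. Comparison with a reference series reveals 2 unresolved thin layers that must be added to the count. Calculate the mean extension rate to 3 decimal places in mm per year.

Adjusted count: 20111 − 14 + 2 = 20099 annual layers.
2918.4 mm over 20099 years gives 2918.4 / 20099 ≈ 0.145 mm per year.

0.145 mm per year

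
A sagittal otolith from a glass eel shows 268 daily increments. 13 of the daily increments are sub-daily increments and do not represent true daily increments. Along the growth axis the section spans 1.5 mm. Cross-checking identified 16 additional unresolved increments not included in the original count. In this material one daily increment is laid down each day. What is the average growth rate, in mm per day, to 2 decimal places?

Adjusted count: 268 − 13 + 16 = 271 daily increments.
1.5 mm over 271 days gives 1.5 / 271 ≈ 0.01 mm per day.

0.01 mm per day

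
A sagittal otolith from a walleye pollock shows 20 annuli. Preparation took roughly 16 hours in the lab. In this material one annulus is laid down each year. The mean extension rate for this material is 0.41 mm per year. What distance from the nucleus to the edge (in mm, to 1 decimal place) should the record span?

8.2 mm

20 years of growth are recorded.
Predicted length = 0.41 mm/year × 20 years = 8.2 mm.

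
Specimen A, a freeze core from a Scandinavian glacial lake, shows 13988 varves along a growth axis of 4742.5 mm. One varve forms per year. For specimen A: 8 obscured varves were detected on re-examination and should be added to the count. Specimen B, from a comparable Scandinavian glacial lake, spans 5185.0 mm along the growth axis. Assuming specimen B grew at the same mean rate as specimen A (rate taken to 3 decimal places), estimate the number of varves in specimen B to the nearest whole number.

Specimen A: true varve count = 13988 + 8 = 13996.
A: Mean rate = 4742.5 mm / 13996 years ≈ 0.339 mm per year.
B spans 5185.0 / 0.339 = 15294.99 years ≈ 15295 varves.

15295 varves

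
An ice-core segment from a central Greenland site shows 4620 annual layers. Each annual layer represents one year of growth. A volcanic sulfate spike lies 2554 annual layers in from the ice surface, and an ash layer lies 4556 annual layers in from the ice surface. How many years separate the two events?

4556 − 2554 = 2002 annual layers lie between the two events.
That is 2002 years at one annual layer per year.

2002 years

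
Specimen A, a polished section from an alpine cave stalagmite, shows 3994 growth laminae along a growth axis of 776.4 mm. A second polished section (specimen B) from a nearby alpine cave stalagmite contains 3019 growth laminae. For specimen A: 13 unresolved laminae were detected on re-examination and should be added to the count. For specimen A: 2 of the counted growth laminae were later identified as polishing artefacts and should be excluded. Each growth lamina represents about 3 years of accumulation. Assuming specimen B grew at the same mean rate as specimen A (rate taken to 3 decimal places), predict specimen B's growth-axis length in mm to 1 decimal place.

Specimen A: correcting the raw count gives 3994 − 2 + 13 = 4005 true growth laminae.
Specimen A: at 3 years per growth lamina, 4005 × 3 = 12015 years.
A: Extension rate ≈ 776.4 / 12015 = 0.065 mm/year.
Specimen B: 3019 growth laminae at 3 years each span 3019 × 3 = 9057 years. For B, 0.065 mm/year × 9057 years = 588.7 mm.

588.7 mm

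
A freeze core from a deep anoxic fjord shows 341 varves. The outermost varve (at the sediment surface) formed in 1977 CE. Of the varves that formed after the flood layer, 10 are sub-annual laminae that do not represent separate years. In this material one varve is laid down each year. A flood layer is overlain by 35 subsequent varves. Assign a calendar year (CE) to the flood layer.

1952 CE

35 varves post-date the flood layer.
Excluding 10 false varves: 35 − 10 = 25.
Counting back 25 years from 1977 CE places the flood layer in 1977 − 25 = 1952 CE.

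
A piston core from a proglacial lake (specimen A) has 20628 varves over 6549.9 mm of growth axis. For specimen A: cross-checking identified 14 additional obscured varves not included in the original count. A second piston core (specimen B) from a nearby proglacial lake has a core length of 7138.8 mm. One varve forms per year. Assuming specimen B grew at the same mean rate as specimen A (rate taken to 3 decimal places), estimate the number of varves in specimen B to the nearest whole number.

Specimen A: correcting the raw count gives 20628 + 14 = 20642 true varves.
A: Mean rate = 6549.9 mm / 20642 years ≈ 0.317 mm per year.
Specimen B: 7138.8 mm / 0.317 mm per year = 22519.87 years ≈ 22520 varves.

22520 varves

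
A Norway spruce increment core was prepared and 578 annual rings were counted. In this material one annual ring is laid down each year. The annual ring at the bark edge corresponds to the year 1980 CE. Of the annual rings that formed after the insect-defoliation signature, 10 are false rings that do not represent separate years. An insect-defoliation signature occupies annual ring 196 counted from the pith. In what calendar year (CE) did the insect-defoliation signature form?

1608 CE

The insect-defoliation signature sits at annual ring 196 from the pith, so 578 − 196 = 382 annual rings formed after it.
Excluding 10 false annual rings: 382 − 10 = 372.
1980 − 372 = 1608 CE.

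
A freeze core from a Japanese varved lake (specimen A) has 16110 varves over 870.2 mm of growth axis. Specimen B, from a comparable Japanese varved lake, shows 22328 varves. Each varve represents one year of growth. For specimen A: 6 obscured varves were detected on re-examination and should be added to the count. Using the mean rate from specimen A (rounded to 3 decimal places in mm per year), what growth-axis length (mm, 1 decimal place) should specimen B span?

Specimen A: adjusted count: 16110 + 6 = 16116 varves.
A: 870.2 mm over 16116 years gives 870.2 / 16116 ≈ 0.054 mm/yr.
For B, 0.054 mm/year × 22328 years = 1205.7 mm.

1205.7 mm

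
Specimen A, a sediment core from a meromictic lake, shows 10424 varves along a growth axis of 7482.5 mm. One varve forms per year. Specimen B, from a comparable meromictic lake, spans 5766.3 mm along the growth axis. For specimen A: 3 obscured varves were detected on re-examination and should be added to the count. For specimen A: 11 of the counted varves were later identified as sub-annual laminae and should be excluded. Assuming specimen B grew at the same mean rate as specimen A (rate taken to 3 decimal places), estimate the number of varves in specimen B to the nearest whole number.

Specimen A: after corrections the count is 10424 − 11 + 3 = 10416 varves.
A: Extension rate ≈ 7482.5 / 10416 = 0.718 mm/yr.
Specimen B: 5766.3 mm / 0.718 mm per year = 8031.06 years ≈ 8031 varves.

8031 varves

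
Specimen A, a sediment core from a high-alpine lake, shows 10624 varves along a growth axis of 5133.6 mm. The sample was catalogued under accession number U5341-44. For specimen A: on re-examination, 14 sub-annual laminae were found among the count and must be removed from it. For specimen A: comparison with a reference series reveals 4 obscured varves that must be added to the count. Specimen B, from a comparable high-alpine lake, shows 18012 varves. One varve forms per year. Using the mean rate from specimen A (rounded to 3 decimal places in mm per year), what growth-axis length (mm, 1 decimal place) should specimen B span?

8717.8 mm

Specimen A: correcting the raw count gives 10624 − 14 + 4 = 10614 true varves.
A: 5133.6 mm over 10614 years gives 5133.6 / 10614 ≈ 0.484 mm per year.
B's length ≈ 0.484 × 18012 = 8717.8 mm.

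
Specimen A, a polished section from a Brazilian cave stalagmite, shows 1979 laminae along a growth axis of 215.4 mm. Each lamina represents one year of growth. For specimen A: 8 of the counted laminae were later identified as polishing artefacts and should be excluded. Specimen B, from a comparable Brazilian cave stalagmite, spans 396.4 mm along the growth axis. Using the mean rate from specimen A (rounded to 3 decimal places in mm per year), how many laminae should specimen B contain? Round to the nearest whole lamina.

3637 laminae

Specimen A: adjusted count: 1979 − 8 = 1971 laminae.
A: Extension rate ≈ 215.4 / 1971 = 0.109 mm/yr.
For B, 396.4 / 0.109 = 3636.70 years ≈ 3637 laminae.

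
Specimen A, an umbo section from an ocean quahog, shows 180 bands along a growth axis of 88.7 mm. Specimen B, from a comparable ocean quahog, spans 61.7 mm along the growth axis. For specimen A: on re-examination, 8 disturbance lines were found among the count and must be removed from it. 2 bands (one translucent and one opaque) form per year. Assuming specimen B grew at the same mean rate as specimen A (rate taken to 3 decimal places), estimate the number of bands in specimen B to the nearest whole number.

Specimen A: true band count = 180 − 8 = 172.
Specimen A: with 2 bands per year, 172 / 2 = 86 years.
A: Mean rate = 88.7 mm / 86 years ≈ 1.031 mm/year.
B spans 61.7 / 1.031 = 59.84 years; at 2 bands per year that is 59.84 × 2 ≈ 120 bands.

120 bands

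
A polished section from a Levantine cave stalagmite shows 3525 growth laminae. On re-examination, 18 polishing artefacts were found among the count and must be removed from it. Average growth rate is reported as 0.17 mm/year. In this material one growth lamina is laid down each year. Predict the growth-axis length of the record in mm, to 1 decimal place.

596.2 mm

After corrections the count is 3525 − 18 = 3507 growth laminae.
Predicted length = 0.17 mm/year × 3507 years = 596.2 mm.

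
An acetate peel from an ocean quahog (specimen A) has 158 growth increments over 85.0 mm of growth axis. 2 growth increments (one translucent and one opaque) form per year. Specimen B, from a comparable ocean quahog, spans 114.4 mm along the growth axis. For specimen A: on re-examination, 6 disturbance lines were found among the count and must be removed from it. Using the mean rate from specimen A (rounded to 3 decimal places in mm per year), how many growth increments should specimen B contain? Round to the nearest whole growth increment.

205 growth increments

Specimen A: true growth increment count = 158 − 6 = 152.
Specimen A: with 2 growth increments per year, 152 / 2 = 76 years.
A: 85.0 mm over 76 years gives 85.0 / 76 ≈ 1.118 mm per year.
For B, 114.4 / 1.118 = 102.33 years; at 2 growth increments per year that is 102.33 × 2 ≈ 205 growth increments.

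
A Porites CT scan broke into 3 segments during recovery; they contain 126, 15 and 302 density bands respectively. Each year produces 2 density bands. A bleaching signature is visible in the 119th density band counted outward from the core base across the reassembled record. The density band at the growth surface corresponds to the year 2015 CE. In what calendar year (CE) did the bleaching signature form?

1853 CE

Total density bands = 126 + 15 + 302 = 443.
Between density band 119 and the growth surface there are 443 − 119 = 324 density bands.
With 2 density bands per year, 324 / 2 = 162 years.
2015 − 162 = 1853 CE.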